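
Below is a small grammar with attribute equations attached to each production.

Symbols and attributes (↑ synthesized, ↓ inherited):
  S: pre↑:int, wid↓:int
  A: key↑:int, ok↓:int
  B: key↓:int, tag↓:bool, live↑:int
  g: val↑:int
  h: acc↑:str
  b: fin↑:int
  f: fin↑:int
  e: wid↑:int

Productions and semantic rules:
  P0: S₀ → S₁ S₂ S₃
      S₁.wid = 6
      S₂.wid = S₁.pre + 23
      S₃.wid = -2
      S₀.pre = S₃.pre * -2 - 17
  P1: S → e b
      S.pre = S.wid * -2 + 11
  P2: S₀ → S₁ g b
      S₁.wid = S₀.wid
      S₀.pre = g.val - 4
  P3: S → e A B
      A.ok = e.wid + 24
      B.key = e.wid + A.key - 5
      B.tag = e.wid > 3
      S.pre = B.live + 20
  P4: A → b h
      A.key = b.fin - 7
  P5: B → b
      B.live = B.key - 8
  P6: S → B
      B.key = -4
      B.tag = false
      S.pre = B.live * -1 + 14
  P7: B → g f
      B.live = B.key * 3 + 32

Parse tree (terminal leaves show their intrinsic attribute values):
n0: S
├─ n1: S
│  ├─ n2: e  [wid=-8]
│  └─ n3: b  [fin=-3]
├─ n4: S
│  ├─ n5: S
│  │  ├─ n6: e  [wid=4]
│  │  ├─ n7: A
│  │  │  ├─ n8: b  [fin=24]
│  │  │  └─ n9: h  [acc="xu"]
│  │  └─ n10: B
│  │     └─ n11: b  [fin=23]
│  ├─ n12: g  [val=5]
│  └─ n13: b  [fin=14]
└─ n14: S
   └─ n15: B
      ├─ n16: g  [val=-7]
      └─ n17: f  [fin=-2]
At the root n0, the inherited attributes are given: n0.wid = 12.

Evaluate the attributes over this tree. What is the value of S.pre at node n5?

28

1. n0.wid = 12  [given at root]
2. n1.wid = 6  [6]
3. n2.wid = -8  [terminal]
4. n3.fin = -3  [terminal]
5. n1.pre = -1  [S.wid * -2 + 11]
6. n4.wid = 22  [S₁.pre + 23]
7. n5.wid = 22  [S₀.wid]
8. n6.wid = 4  [terminal]
9. n7.ok = 28  [e.wid + 24]
10. n8.fin = 24  [terminal]
11. n9.acc = "xu"  [terminal]
12. n7.key = 17  [b.fin - 7]
13. n10.key = 16  [e.wid + A.key - 5]
14. n10.tag = true  [e.wid > 3]
15. n11.fin = 23  [terminal]
16. n10.live = 8  [B.key - 8]
17. n5.pre = 28  [B.live + 20]
18. n12.val = 5  [terminal]
19. n13.fin = 14  [terminal]
20. n4.pre = 1  [g.val - 4]
21. n14.wid = -2  [-2]
22. n15.key = -4  [-4]
23. n15.tag = false  [false]
24. n16.val = -7  [terminal]
25. n17.fin = -2  [terminal]
26. n15.live = 20  [B.key * 3 + 32]
27. n14.pre = -6  [B.live * -1 + 14]
28. n0.pre = -5  [S₃.pre * -2 - 17]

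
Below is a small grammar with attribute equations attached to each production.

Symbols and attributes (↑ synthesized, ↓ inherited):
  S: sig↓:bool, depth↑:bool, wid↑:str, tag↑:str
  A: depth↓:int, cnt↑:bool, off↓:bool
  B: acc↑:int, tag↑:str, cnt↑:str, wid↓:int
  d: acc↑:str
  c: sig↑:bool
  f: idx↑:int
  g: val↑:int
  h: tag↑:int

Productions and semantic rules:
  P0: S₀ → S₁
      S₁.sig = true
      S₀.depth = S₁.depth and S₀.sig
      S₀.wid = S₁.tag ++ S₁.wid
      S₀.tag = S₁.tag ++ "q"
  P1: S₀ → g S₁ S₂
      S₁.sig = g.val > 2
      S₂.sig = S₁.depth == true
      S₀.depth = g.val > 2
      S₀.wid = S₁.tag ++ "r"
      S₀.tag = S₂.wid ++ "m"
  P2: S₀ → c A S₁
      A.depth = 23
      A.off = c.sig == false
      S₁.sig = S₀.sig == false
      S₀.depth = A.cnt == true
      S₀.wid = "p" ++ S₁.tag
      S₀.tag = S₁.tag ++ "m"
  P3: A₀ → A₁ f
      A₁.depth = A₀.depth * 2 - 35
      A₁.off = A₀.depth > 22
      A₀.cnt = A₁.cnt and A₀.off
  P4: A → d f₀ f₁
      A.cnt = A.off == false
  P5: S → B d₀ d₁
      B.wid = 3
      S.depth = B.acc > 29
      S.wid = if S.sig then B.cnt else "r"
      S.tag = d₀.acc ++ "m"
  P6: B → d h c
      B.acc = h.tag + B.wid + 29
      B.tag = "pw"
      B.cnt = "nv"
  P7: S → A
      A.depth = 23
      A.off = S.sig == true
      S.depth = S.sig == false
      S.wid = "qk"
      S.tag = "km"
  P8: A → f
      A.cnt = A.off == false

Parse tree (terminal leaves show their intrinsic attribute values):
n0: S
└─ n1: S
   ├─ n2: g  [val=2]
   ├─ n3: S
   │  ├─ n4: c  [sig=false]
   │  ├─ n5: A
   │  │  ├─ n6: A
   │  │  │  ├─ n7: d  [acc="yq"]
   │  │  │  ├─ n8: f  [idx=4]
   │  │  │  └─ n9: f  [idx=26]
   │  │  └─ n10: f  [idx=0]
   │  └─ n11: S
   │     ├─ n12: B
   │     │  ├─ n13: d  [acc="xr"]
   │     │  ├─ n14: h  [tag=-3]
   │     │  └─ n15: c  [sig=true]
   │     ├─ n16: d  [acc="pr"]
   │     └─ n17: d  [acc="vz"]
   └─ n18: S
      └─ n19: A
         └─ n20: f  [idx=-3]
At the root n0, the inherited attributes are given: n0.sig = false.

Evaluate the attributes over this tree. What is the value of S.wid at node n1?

"prmmr"

1. n0.sig = false  [given at root]
2. n1.sig = true  [true]
3. n2.val = 2  [terminal]
4. n3.sig = false  [g.val > 2]
5. n4.sig = false  [terminal]
6. n5.depth = 23  [23]
7. n5.off = true  [c.sig == false]
8. n6.depth = 11  [A₀.depth * 2 - 35]
9. n6.off = true  [A₀.depth > 22]
10. n7.acc = "yq"  [terminal]
11. n8.idx = 4  [terminal]
12. n9.idx = 26  [terminal]
13. n6.cnt = false  [A.off == false]
14. n10.idx = 0  [terminal]
15. n5.cnt = false  [A₁.cnt and A₀.off]
16. n11.sig = true  [S₀.sig == false]
17. n12.wid = 3  [3]
18. n13.acc = "xr"  [terminal]
19. n14.tag = -3  [terminal]
20. n15.sig = true  [terminal]
21. n12.acc = 29  [h.tag + B.wid + 29]
22. n12.tag = "pw"  ["pw"]
23. n12.cnt = "nv"  ["nv"]
24. n16.acc = "pr"  [terminal]
25. n17.acc = "vz"  [terminal]
26. n11.depth = false  [B.acc > 29]
27. n11.wid = "nv"  [if S.sig then B.cnt else "r"]
28. n11.tag = "prm"  [d₀.acc ++ "m"]
29. n3.depth = false  [A.cnt == true]
30. n3.wid = "pprm"  ["p" ++ S₁.tag]
31. n3.tag = "prmm"  [S₁.tag ++ "m"]
32. n18.sig = false  [S₁.depth == true]
33. n19.depth = 23  [23]
34. n19.off = false  [S.sig == true]
35. n20.idx = -3  [terminal]
36. n19.cnt = true  [A.off == false]
37. n18.depth = true  [S.sig == false]
38. n18.wid = "qk"  ["qk"]
39. n18.tag = "km"  ["km"]
40. n1.depth = false  [g.val > 2]
41. n1.wid = "prmmr"  [S₁.tag ++ "r"]
42. n1.tag = "qkm"  [S₂.wid ++ "m"]
43. n0.depth = false  [S₁.depth and S₀.sig]
44. n0.wid = "qkmprmmr"  [S₁.tag ++ S₁.wid]
45. n0.tag = "qkmq"  [S₁.tag ++ "q"]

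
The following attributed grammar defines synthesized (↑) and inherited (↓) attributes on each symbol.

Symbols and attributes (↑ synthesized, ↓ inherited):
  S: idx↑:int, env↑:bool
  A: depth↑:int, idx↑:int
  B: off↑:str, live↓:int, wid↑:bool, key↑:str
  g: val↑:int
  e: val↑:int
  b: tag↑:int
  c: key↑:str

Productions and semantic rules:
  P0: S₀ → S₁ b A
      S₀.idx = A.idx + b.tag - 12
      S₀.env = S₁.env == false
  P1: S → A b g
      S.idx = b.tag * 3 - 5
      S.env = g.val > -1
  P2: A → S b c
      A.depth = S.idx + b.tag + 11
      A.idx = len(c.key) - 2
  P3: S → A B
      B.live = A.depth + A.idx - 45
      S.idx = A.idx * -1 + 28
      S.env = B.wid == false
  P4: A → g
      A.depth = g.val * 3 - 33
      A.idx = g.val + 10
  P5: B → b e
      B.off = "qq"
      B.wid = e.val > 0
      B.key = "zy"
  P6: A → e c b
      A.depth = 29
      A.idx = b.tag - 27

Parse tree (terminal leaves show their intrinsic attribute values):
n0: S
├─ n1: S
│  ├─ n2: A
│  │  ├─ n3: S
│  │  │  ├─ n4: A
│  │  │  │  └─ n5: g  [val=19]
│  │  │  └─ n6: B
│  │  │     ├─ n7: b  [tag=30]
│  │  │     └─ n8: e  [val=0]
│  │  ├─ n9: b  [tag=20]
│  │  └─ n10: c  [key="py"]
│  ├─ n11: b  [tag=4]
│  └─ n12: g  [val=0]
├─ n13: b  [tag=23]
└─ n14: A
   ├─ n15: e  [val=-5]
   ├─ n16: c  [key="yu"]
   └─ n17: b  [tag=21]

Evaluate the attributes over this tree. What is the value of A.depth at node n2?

1. n5.val = 19  [terminal]
2. n4.depth = 24  [g.val * 3 - 33]
3. n4.idx = 29  [g.val + 10]
4. n6.live = 8  [A.depth + A.idx - 45]
5. n7.tag = 30  [terminal]
6. n8.val = 0  [terminal]
7. n6.off = "qq"  ["qq"]
8. n6.wid = false  [e.val > 0]
9. n6.key = "zy"  ["zy"]
10. n3.idx = -1  [A.idx * -1 + 28]
11. n3.env = true  [B.wid == false]
12. n9.tag = 20  [terminal]
13. n10.key = "py"  [terminal]
14. n2.depth = 30  [S.idx + b.tag + 11]
15. n2.idx = 0  [len(c.key) - 2]
16. n11.tag = 4  [terminal]
17. n12.val = 0  [terminal]
18. n1.idx = 7  [b.tag * 3 - 5]
19. n1.env = true  [g.val > -1]
20. n13.tag = 23  [terminal]
21. n15.val = -5  [terminal]
22. n16.key = "yu"  [terminal]
23. n17.tag = 21  [terminal]
24. n14.depth = 29  [29]
25. n14.idx = -6  [b.tag - 27]
26. n0.idx = 5  [A.idx + b.tag - 12]
27. n0.env = false  [S₁.env == false]

30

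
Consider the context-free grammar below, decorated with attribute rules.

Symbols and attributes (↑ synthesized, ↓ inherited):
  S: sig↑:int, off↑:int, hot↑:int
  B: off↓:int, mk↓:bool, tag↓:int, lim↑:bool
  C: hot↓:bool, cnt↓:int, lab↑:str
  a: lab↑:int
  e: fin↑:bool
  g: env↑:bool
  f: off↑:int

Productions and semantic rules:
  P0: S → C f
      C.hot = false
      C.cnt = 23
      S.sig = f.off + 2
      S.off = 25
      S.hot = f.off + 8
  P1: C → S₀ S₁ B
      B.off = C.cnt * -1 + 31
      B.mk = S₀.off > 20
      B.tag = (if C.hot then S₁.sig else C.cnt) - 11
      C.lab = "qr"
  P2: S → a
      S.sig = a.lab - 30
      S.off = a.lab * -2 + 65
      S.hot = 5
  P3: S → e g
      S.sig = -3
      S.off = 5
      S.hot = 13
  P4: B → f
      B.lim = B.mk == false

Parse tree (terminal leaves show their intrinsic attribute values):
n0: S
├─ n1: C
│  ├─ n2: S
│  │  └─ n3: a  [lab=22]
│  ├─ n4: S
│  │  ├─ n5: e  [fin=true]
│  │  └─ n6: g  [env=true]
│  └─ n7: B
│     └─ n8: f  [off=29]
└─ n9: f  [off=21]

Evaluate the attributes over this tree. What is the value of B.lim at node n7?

1. n1.hot = false  [false]
2. n1.cnt = 23  [23]
3. n3.lab = 22  [terminal]
4. n2.sig = -8  [a.lab - 30]
5. n2.off = 21  [a.lab * -2 + 65]
6. n2.hot = 5  [5]
7. n5.fin = true  [terminal]
8. n6.env = true  [terminal]
9. n4.sig = -3  [-3]
10. n4.off = 5  [5]
11. n4.hot = 13  [13]
12. n7.off = 8  [C.cnt * -1 + 31]
13. n7.mk = true  [S₀.off > 20]
14. n7.tag = 12  [(if C.hot then S₁.sig else C.cnt) - 11]
15. n8.off = 29  [terminal]
16. n7.lim = false  [B.mk == false]
17. n1.lab = "qr"  ["qr"]
18. n9.off = 21  [terminal]
19. n0.sig = 23  [f.off + 2]
20. n0.off = 25  [25]
21. n0.hot = 29  [f.off + 8]

false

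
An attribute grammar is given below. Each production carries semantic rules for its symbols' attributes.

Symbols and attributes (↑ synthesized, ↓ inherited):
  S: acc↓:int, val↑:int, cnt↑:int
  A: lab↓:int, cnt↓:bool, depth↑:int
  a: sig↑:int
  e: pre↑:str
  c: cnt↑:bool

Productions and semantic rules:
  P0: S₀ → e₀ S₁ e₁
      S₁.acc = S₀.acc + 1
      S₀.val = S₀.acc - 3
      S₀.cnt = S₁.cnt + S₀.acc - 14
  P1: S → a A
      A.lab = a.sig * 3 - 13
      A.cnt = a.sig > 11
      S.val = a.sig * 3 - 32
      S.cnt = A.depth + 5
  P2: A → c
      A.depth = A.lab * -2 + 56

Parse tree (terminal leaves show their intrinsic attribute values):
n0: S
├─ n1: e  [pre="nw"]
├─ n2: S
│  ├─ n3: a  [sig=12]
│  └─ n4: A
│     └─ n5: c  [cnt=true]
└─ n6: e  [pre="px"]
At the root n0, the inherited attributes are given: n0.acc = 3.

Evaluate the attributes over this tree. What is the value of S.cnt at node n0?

1. n0.acc = 3  [given at root]
2. n1.pre = "nw"  [terminal]
3. n2.acc = 4  [S₀.acc + 1]
4. n3.sig = 12  [terminal]
5. n4.lab = 23  [a.sig * 3 - 13]
6. n4.cnt = true  [a.sig > 11]
7. n5.cnt = true  [terminal]
8. n4.depth = 10  [A.lab * -2 + 56]
9. n2.val = 4  [a.sig * 3 - 32]
10. n2.cnt = 15  [A.depth + 5]
11. n6.pre = "px"  [terminal]
12. n0.val = 0  [S₀.acc - 3]
13. n0.cnt = 4  [S₁.cnt + S₀.acc - 14]

4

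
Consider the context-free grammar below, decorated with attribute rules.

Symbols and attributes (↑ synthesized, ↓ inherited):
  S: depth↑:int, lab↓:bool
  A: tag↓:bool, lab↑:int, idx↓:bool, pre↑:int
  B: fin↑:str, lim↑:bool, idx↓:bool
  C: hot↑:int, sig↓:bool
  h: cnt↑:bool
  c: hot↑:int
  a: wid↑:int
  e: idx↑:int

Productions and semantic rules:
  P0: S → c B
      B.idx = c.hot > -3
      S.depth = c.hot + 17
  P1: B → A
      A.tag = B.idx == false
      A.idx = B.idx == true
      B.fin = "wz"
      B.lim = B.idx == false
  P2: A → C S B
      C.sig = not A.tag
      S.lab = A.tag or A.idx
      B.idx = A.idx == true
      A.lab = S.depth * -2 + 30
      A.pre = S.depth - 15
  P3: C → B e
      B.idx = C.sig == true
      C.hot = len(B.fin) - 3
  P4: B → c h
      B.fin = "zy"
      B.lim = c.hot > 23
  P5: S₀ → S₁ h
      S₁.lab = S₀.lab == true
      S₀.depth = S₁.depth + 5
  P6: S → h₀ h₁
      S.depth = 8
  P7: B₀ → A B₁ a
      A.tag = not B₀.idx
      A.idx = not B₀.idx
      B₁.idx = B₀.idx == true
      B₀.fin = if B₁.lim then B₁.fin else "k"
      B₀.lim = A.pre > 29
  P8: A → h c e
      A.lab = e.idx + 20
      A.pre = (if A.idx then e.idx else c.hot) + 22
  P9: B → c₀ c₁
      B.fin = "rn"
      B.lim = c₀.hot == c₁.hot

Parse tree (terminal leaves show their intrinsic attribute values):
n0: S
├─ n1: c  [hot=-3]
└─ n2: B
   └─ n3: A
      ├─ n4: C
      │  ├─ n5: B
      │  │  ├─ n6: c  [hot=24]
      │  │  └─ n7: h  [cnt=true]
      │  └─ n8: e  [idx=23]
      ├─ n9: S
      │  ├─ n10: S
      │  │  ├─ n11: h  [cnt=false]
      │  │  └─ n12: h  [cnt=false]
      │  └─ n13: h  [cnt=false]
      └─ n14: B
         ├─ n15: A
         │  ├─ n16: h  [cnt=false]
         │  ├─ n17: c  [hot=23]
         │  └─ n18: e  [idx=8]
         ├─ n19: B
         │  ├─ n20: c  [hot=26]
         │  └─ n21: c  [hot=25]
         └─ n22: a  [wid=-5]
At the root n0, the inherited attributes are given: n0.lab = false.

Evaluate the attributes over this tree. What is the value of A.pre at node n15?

1. n0.lab = false  [given at root]
2. n1.hot = -3  [terminal]
3. n2.idx = false  [c.hot > -3]
4. n3.tag = true  [B.idx == false]
5. n3.idx = false  [B.idx == true]
6. n4.sig = false  [not A.tag]
7. n5.idx = false  [C.sig == true]
8. n6.hot = 24  [terminal]
9. n7.cnt = true  [terminal]
10. n5.fin = "zy"  ["zy"]
11. n5.lim = true  [c.hot > 23]
12. n8.idx = 23  [terminal]
13. n4.hot = -1  [len(B.fin) - 3]
14. n9.lab = true  [A.tag or A.idx]
15. n10.lab = true  [S₀.lab == true]
16. n11.cnt = false  [terminal]
17. n12.cnt = false  [terminal]
18. n10.depth = 8  [8]
19. n13.cnt = false  [terminal]
20. n9.depth = 13  [S₁.depth + 5]
21. n14.idx = false  [A.idx == true]
22. n15.tag = true  [not B₀.idx]
23. n15.idx = true  [not B₀.idx]
24. n16.cnt = false  [terminal]
25. n17.hot = 23  [terminal]
26. n18.idx = 8  [terminal]
27. n15.lab = 28  [e.idx + 20]
28. n15.pre = 30  [(if A.idx then e.idx else c.hot) + 22]
29. n19.idx = false  [B₀.idx == true]
30. n20.hot = 26  [terminal]
31. n21.hot = 25  [terminal]
32. n19.fin = "rn"  ["rn"]
33. n19.lim = false  [c₀.hot == c₁.hot]
34. n22.wid = -5  [terminal]
35. n14.fin = "k"  [if B₁.lim then B₁.fin else "k"]
36. n14.lim = true  [A.pre > 29]
37. n3.lab = 4  [S.depth * -2 + 30]
38. n3.pre = -2  [S.depth - 15]
39. n2.fin = "wz"  ["wz"]
40. n2.lim = true  [B.idx == false]
41. n0.depth = 14  [c.hot + 17]

30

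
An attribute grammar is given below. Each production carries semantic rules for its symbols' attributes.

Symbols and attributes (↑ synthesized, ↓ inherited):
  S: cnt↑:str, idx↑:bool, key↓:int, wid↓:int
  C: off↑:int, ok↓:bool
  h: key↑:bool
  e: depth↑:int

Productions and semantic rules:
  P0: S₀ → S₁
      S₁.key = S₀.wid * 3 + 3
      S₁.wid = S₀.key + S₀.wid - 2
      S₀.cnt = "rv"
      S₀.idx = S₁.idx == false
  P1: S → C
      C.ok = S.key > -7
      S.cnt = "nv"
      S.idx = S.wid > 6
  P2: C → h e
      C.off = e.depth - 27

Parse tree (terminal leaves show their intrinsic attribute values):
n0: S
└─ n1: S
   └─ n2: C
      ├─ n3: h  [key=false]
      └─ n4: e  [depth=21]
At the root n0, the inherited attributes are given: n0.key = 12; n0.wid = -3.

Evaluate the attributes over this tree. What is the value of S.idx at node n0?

1. n0.key = 12  [given at root]
2. n0.wid = -3  [given at root]
3. n1.key = -6  [S₀.wid * 3 + 3]
4. n1.wid = 7  [S₀.key + S₀.wid - 2]
5. n2.ok = true  [S.key > -7]
6. n3.key = false  [terminal]
7. n4.depth = 21  [terminal]
8. n2.off = -6  [e.depth - 27]
9. n1.cnt = "nv"  ["nv"]
10. n1.idx = true  [S.wid > 6]
11. n0.cnt = "rv"  ["rv"]
12. n0.idx = false  [S₁.idx == false]

false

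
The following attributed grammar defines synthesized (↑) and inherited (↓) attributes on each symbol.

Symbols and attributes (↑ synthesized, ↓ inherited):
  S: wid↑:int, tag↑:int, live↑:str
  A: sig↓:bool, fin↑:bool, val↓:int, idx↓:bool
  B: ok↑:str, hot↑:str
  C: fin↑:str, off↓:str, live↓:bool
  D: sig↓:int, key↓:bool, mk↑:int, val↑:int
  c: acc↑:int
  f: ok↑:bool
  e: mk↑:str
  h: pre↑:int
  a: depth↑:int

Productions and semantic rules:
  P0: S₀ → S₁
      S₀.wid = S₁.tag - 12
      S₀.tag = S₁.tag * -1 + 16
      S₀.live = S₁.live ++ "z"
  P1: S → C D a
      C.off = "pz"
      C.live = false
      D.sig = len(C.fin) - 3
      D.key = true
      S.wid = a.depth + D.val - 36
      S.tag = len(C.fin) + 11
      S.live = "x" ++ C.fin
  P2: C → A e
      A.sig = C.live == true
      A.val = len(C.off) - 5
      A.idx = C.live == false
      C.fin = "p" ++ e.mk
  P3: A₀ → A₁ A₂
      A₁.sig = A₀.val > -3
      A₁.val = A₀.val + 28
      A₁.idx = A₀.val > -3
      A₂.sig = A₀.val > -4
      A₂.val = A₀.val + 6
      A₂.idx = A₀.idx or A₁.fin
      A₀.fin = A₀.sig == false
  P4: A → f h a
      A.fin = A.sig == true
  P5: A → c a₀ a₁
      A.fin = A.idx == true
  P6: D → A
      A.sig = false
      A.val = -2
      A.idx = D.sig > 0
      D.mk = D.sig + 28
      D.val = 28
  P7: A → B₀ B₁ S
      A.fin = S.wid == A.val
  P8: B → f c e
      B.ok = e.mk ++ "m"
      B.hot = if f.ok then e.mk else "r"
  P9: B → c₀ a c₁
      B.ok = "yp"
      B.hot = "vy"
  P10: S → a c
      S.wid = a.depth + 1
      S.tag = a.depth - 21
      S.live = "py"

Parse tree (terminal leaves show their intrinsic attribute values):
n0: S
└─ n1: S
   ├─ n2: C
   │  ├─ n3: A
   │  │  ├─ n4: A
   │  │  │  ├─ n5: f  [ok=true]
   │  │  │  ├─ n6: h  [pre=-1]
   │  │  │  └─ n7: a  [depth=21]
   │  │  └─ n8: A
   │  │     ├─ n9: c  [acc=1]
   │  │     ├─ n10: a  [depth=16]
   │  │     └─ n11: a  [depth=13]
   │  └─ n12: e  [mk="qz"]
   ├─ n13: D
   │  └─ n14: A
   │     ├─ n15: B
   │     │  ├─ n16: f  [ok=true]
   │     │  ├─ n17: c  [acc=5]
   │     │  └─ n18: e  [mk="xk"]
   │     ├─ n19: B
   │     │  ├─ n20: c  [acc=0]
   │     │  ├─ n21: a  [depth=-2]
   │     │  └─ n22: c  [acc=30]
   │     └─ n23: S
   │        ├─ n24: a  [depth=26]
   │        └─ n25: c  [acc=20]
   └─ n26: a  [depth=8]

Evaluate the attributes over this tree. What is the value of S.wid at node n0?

1. n2.off = "pz"  ["pz"]
2. n2.live = false  [false]
3. n3.sig = false  [C.live == true]
4. n3.val = -3  [len(C.off) - 5]
5. n3.idx = true  [C.live == false]
6. n4.sig = false  [A₀.val > -3]
7. n4.val = 25  [A₀.val + 28]
8. n4.idx = false  [A₀.val > -3]
9. n5.ok = true  [terminal]
10. n6.pre = -1  [terminal]
11. n7.depth = 21  [terminal]
12. n4.fin = false  [A.sig == true]
13. n8.sig = true  [A₀.val > -4]
14. n8.val = 3  [A₀.val + 6]
15. n8.idx = true  [A₀.idx or A₁.fin]
16. n9.acc = 1  [terminal]
17. n10.depth = 16  [terminal]
18. n11.depth = 13  [terminal]
19. n8.fin = true  [A.idx == true]
20. n3.fin = true  [A₀.sig == false]
21. n12.mk = "qz"  [terminal]
22. n2.fin = "pqz"  ["p" ++ e.mk]
23. n13.sig = 0  [len(C.fin) - 3]
24. n13.key = true  [true]
25. n14.sig = false  [false]
26. n14.val = -2  [-2]
27. n14.idx = false  [D.sig > 0]
28. n16.ok = true  [terminal]
29. n17.acc = 5  [terminal]
30. n18.mk = "xk"  [terminal]
31. n15.ok = "xkm"  [e.mk ++ "m"]
32. n15.hot = "xk"  [if f.ok then e.mk else "r"]
33. n20.acc = 0  [terminal]
34. n21.depth = -2  [terminal]
35. n22.acc = 30  [terminal]
36. n19.ok = "yp"  ["yp"]
37. n19.hot = "vy"  ["vy"]
38. n24.depth = 26  [terminal]
39. n25.acc = 20  [terminal]
40. n23.wid = 27  [a.depth + 1]
41. n23.tag = 5  [a.depth - 21]
42. n23.live = "py"  ["py"]
43. n14.fin = false  [S.wid == A.val]
44. n13.mk = 28  [D.sig + 28]
45. n13.val = 28  [28]
46. n26.depth = 8  [terminal]
47. n1.wid = 0  [a.depth + D.val - 36]
48. n1.tag = 14  [len(C.fin) + 11]
49. n1.live = "xpqz"  ["x" ++ C.fin]
50. n0.wid = 2  [S₁.tag - 12]
51. n0.tag = 2  [S₁.tag * -1 + 16]
52. n0.live = "xpqzz"  [S₁.live ++ "z"]

2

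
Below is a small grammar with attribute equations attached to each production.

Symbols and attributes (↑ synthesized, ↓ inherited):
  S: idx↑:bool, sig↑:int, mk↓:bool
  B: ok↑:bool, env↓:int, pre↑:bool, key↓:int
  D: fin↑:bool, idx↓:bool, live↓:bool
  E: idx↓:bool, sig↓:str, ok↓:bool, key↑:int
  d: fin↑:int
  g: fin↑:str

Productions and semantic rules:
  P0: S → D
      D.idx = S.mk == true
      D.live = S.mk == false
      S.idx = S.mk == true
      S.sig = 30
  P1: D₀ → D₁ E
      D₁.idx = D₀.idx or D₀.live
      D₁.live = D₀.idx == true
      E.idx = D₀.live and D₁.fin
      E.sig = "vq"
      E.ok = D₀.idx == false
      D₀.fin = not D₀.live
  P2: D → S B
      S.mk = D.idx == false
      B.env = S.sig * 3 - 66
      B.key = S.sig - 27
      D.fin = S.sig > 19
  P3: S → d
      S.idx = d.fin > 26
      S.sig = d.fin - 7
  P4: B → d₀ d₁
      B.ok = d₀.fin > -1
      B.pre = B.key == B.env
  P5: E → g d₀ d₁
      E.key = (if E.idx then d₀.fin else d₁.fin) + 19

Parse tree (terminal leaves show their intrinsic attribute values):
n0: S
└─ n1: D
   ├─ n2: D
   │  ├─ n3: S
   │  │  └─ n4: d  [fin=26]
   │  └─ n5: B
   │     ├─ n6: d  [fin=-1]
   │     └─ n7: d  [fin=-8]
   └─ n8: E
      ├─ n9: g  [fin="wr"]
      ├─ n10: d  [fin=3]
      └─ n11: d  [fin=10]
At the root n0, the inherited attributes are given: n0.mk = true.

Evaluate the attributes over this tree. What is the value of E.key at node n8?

29

1. n0.mk = true  [given at root]
2. n1.idx = true  [S.mk == true]
3. n1.live = false  [S.mk == false]
4. n2.idx = true  [D₀.idx or D₀.live]
5. n2.live = true  [D₀.idx == true]
6. n3.mk = false  [D.idx == false]
7. n4.fin = 26  [terminal]
8. n3.idx = false  [d.fin > 26]
9. n3.sig = 19  [d.fin - 7]
10. n5.env = -9  [S.sig * 3 - 66]
11. n5.key = -8  [S.sig - 27]
12. n6.fin = -1  [terminal]
13. n7.fin = -8  [terminal]
14. n5.ok = false  [d₀.fin > -1]
15. n5.pre = false  [B.key == B.env]
16. n2.fin = false  [S.sig > 19]
17. n8.idx = false  [D₀.live and D₁.fin]
18. n8.sig = "vq"  ["vq"]
19. n8.ok = false  [D₀.idx == false]
20. n9.fin = "wr"  [terminal]
21. n10.fin = 3  [terminal]
22. n11.fin = 10  [terminal]
23. n8.key = 29  [(if E.idx then d₀.fin else d₁.fin) + 19]
24. n1.fin = true  [not D₀.live]
25. n0.idx = true  [S.mk == true]
26. n0.sig = 30  [30]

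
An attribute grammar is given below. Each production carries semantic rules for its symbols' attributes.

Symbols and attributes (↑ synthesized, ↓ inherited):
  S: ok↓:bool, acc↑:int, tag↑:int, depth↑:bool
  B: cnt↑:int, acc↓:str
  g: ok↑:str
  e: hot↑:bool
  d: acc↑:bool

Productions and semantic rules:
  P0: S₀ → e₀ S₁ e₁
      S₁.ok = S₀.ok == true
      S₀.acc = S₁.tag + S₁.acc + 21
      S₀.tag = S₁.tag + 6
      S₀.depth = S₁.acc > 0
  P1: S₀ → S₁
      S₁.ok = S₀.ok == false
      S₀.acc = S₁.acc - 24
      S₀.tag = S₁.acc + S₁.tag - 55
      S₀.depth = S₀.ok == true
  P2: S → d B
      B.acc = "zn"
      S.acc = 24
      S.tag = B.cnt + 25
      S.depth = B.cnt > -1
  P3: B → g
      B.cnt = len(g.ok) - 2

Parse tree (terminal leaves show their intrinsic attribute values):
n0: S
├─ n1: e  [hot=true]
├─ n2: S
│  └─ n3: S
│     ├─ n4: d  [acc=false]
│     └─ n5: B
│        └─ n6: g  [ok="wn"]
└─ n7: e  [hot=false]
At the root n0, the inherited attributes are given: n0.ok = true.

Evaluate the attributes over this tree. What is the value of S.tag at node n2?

-6

1. n0.ok = true  [given at root]
2. n1.hot = true  [terminal]
3. n2.ok = true  [S₀.ok == true]
4. n3.ok = false  [S₀.ok == false]
5. n4.acc = false  [terminal]
6. n5.acc = "zn"  ["zn"]
7. n6.ok = "wn"  [terminal]
8. n5.cnt = 0  [len(g.ok) - 2]
9. n3.acc = 24  [24]
10. n3.tag = 25  [B.cnt + 25]
11. n3.depth = true  [B.cnt > -1]
12. n2.acc = 0  [S₁.acc - 24]
13. n2.tag = -6  [S₁.acc + S₁.tag - 55]
14. n2.depth = true  [S₀.ok == true]
15. n7.hot = false  [terminal]
16. n0.acc = 15  [S₁.tag + S₁.acc + 21]
17. n0.tag = 0  [S₁.tag + 6]
18. n0.depth = false  [S₁.acc > 0]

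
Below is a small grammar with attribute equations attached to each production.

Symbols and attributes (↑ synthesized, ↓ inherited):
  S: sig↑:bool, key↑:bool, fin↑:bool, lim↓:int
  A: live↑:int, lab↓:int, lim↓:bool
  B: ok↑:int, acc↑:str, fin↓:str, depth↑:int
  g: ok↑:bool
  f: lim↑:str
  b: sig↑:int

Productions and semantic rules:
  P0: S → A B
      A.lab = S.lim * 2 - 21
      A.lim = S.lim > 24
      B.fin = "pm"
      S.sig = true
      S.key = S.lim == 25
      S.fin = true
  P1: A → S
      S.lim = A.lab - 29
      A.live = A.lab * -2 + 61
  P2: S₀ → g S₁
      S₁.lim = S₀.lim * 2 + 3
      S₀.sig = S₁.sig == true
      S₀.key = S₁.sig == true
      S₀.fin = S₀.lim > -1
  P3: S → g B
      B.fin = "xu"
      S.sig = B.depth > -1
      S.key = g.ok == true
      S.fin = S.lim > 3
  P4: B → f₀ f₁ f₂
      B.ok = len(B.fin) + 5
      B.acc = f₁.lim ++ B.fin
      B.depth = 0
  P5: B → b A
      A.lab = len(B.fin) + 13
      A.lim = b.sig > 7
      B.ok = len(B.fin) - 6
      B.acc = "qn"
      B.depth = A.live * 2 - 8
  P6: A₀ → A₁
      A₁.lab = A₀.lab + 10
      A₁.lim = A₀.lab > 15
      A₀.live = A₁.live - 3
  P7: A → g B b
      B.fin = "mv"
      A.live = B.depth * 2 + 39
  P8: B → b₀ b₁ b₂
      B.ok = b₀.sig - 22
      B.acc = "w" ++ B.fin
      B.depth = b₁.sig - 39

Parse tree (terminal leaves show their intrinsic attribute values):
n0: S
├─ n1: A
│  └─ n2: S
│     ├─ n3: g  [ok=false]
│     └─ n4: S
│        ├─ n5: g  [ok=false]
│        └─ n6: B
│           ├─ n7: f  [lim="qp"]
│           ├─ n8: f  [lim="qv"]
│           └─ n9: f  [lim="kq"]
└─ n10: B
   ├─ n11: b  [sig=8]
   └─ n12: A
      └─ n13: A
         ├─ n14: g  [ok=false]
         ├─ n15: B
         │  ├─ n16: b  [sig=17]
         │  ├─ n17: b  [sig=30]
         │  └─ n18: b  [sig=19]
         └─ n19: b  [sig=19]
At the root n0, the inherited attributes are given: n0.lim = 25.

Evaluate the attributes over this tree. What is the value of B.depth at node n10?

1. n0.lim = 25  [given at root]
2. n1.lab = 29  [S.lim * 2 - 21]
3. n1.lim = true  [S.lim > 24]
4. n2.lim = 0  [A.lab - 29]
5. n3.ok = false  [terminal]
6. n4.lim = 3  [S₀.lim * 2 + 3]
7. n5.ok = false  [terminal]
8. n6.fin = "xu"  ["xu"]
9. n7.lim = "qp"  [terminal]
10. n8.lim = "qv"  [terminal]
11. n9.lim = "kq"  [terminal]
12. n6.ok = 7  [len(B.fin) + 5]
13. n6.acc = "qvxu"  [f₁.lim ++ B.fin]
14. n6.depth = 0  [0]
15. n4.sig = true  [B.depth > -1]
16. n4.key = false  [g.ok == true]
17. n4.fin = false  [S.lim > 3]
18. n2.sig = true  [S₁.sig == true]
19. n2.key = true  [S₁.sig == true]
20. n2.fin = true  [S₀.lim > -1]
21. n1.live = 3  [A.lab * -2 + 61]
22. n10.fin = "pm"  ["pm"]
23. n11.sig = 8  [terminal]
24. n12.lab = 15  [len(B.fin) + 13]
25. n12.lim = true  [b.sig > 7]
26. n13.lab = 25  [A₀.lab + 10]
27. n13.lim = false  [A₀.lab > 15]
28. n14.ok = false  [terminal]
29. n15.fin = "mv"  ["mv"]
30. n16.sig = 17  [terminal]
31. n17.sig = 30  [terminal]
32. n18.sig = 19  [terminal]
33. n15.ok = -5  [b₀.sig - 22]
34. n15.acc = "wmv"  ["w" ++ B.fin]
35. n15.depth = -9  [b₁.sig - 39]
36. n19.sig = 19  [terminal]
37. n13.live = 21  [B.depth * 2 + 39]
38. n12.live = 18  [A₁.live - 3]
39. n10.ok = -4  [len(B.fin) - 6]
40. n10.acc = "qn"  ["qn"]
41. n10.depth = 28  [A.live * 2 - 8]
42. n0.sig = true  [true]
43. n0.key = true  [S.lim == 25]
44. n0.fin = true  [true]

28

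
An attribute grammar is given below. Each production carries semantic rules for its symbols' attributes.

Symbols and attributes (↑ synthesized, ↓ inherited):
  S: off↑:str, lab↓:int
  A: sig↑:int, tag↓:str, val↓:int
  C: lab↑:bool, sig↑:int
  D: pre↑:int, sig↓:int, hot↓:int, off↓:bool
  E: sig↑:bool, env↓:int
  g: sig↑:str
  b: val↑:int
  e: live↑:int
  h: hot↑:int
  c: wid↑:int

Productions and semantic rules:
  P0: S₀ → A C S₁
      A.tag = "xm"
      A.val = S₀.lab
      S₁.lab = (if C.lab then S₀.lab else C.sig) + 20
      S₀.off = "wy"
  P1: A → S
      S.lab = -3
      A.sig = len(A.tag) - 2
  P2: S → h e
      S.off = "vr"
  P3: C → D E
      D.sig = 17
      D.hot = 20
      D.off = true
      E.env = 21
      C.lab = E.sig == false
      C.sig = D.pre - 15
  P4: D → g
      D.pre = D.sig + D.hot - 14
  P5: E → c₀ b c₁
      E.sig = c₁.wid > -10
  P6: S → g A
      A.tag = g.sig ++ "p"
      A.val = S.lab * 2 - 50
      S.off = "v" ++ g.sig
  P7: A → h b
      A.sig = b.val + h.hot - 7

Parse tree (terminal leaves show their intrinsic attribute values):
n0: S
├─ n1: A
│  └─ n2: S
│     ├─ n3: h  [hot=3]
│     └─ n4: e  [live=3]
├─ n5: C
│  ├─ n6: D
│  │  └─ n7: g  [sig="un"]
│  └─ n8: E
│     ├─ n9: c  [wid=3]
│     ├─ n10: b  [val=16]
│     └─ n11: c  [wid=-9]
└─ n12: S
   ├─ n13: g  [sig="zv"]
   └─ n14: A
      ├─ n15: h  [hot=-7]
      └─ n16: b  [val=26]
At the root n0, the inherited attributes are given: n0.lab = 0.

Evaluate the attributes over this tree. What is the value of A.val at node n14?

1. n0.lab = 0  [given at root]
2. n1.tag = "xm"  ["xm"]
3. n1.val = 0  [S₀.lab]
4. n2.lab = -3  [-3]
5. n3.hot = 3  [terminal]
6. n4.live = 3  [terminal]
7. n2.off = "vr"  ["vr"]
8. n1.sig = 0  [len(A.tag) - 2]
9. n6.sig = 17  [17]
10. n6.hot = 20  [20]
11. n6.off = true  [true]
12. n7.sig = "un"  [terminal]
13. n6.pre = 23  [D.sig + D.hot - 14]
14. n8.env = 21  [21]
15. n9.wid = 3  [terminal]
16. n10.val = 16  [terminal]
17. n11.wid = -9  [terminal]
18. n8.sig = true  [c₁.wid > -10]
19. n5.lab = false  [E.sig == false]
20. n5.sig = 8  [D.pre - 15]
21. n12.lab = 28  [(if C.lab then S₀.lab else C.sig) + 20]
22. n13.sig = "zv"  [terminal]
23. n14.tag = "zvp"  [g.sig ++ "p"]
24. n14.val = 6  [S.lab * 2 - 50]
25. n15.hot = -7  [terminal]
26. n16.val = 26  [terminal]
27. n14.sig = 12  [b.val + h.hot - 7]
28. n12.off = "vzv"  ["v" ++ g.sig]
29. n0.off = "wy"  ["wy"]

6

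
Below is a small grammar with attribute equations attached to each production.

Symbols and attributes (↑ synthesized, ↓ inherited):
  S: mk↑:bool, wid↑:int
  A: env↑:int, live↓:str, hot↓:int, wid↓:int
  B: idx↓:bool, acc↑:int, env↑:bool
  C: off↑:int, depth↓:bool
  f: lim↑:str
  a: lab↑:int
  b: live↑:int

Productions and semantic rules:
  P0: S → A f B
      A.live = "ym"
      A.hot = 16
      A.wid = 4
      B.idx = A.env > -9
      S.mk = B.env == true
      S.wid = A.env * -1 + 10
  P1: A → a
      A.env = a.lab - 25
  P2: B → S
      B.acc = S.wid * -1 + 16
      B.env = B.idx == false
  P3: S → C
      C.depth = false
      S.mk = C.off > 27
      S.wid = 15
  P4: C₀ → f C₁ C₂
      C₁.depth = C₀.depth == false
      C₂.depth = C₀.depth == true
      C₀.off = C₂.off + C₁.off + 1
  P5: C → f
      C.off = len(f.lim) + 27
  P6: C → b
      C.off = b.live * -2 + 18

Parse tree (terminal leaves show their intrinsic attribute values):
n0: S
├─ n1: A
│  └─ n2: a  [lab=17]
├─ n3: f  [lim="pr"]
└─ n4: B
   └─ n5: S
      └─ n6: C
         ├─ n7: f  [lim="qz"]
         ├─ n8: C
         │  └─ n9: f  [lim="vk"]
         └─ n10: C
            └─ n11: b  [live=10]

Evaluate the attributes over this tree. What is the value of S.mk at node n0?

false

1. n1.live = "ym"  ["ym"]
2. n1.hot = 16  [16]
3. n1.wid = 4  [4]
4. n2.lab = 17  [terminal]
5. n1.env = -8  [a.lab - 25]
6. n3.lim = "pr"  [terminal]
7. n4.idx = true  [A.env > -9]
8. n6.depth = false  [false]
9. n7.lim = "qz"  [terminal]
10. n8.depth = true  [C₀.depth == false]
11. n9.lim = "vk"  [terminal]
12. n8.off = 29  [len(f.lim) + 27]
13. n10.depth = false  [C₀.depth == true]
14. n11.live = 10  [terminal]
15. n10.off = -2  [b.live * -2 + 18]
16. n6.off = 28  [C₂.off + C₁.off + 1]
17. n5.mk = true  [C.off > 27]
18. n5.wid = 15  [15]
19. n4.acc = 1  [S.wid * -1 + 16]
20. n4.env = false  [B.idx == false]
21. n0.mk = false  [B.env == true]
22. n0.wid = 18  [A.env * -1 + 10]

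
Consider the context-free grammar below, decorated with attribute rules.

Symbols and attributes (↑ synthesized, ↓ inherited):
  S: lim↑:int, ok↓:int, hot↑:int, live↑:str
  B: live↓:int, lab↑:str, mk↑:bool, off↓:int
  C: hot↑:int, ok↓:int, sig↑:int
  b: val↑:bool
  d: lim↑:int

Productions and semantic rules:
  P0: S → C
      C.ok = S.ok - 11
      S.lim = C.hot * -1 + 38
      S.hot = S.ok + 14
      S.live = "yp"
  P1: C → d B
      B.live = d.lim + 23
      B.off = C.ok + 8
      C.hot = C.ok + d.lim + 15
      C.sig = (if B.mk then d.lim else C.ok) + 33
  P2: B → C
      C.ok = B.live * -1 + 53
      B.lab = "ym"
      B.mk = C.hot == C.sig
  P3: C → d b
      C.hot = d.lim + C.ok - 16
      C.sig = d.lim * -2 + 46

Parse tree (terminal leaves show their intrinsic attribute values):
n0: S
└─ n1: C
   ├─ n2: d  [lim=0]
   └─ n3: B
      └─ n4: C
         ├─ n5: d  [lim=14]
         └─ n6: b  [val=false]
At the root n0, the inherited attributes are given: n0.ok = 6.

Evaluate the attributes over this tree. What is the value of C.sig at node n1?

1. n0.ok = 6  [given at root]
2. n1.ok = -5  [S.ok - 11]
3. n2.lim = 0  [terminal]
4. n3.live = 23  [d.lim + 23]
5. n3.off = 3  [C.ok + 8]
6. n4.ok = 30  [B.live * -1 + 53]
7. n5.lim = 14  [terminal]
8. n6.val = false  [terminal]
9. n4.hot = 28  [d.lim + C.ok - 16]
10. n4.sig = 18  [d.lim * -2 + 46]
11. n3.lab = "ym"  ["ym"]
12. n3.mk = false  [C.hot == C.sig]
13. n1.hot = 10  [C.ok + d.lim + 15]
14. n1.sig = 28  [(if B.mk then d.lim else C.ok) + 33]
15. n0.lim = 28  [C.hot * -1 + 38]
16. n0.hot = 20  [S.ok + 14]
17. n0.live = "yp"  ["yp"]

28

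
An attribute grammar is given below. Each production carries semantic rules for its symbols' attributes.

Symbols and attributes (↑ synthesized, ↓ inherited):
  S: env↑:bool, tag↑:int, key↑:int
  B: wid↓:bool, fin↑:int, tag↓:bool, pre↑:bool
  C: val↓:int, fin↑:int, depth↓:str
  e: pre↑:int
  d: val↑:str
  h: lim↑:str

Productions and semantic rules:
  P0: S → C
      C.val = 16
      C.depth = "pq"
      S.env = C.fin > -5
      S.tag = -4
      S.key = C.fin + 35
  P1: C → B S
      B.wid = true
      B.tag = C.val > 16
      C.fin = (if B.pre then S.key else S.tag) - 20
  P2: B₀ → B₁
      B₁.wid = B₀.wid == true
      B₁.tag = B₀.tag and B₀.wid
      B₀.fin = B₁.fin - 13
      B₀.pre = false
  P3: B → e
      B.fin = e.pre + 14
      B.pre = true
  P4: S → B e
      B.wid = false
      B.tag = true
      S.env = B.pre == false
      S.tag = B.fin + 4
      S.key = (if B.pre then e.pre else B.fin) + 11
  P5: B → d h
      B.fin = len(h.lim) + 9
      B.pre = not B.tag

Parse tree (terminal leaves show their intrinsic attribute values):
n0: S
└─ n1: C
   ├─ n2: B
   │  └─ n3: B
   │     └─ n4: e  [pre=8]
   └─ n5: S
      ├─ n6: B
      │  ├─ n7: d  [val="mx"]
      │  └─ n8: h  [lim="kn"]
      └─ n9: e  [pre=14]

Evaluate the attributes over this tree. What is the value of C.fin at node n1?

1. n1.val = 16  [16]
2. n1.depth = "pq"  ["pq"]
3. n2.wid = true  [true]
4. n2.tag = false  [C.val > 16]
5. n3.wid = true  [B₀.wid == true]
6. n3.tag = false  [B₀.tag and B₀.wid]
7. n4.pre = 8  [terminal]
8. n3.fin = 22  [e.pre + 14]
9. n3.pre = true  [true]
10. n2.fin = 9  [B₁.fin - 13]
11. n2.pre = false  [false]
12. n6.wid = false  [false]
13. n6.tag = true  [true]
14. n7.val = "mx"  [terminal]
15. n8.lim = "kn"  [terminal]
16. n6.fin = 11  [len(h.lim) + 9]
17. n6.pre = false  [not B.tag]
18. n9.pre = 14  [terminal]
19. n5.env = true  [B.pre == false]
20. n5.tag = 15  [B.fin + 4]
21. n5.key = 22  [(if B.pre then e.pre else B.fin) + 11]
22. n1.fin = -5  [(if B.pre then S.key else S.tag) - 20]
23. n0.env = false  [C.fin > -5]
24. n0.tag = -4  [-4]
25. n0.key = 30  [C.fin + 35]

-5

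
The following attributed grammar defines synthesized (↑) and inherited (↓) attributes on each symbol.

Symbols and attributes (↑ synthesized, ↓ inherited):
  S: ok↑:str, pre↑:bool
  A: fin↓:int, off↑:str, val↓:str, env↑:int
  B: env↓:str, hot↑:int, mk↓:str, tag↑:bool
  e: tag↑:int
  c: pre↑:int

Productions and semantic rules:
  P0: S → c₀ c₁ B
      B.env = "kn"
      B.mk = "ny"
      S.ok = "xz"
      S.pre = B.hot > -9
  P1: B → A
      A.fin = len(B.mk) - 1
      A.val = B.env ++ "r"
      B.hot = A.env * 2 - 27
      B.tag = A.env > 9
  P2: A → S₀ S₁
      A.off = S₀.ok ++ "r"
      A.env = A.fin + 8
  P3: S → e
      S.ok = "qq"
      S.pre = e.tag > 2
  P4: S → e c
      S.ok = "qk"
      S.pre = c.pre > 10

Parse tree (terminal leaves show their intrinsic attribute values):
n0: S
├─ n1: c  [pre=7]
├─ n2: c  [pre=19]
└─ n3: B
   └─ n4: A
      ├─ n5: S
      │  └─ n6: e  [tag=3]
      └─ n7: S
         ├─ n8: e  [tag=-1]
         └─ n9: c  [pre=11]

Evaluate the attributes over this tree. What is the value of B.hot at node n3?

-9

1. n1.pre = 7  [terminal]
2. n2.pre = 19  [terminal]
3. n3.env = "kn"  ["kn"]
4. n3.mk = "ny"  ["ny"]
5. n4.fin = 1  [len(B.mk) - 1]
6. n4.val = "knr"  [B.env ++ "r"]
7. n6.tag = 3  [terminal]
8. n5.ok = "qq"  ["qq"]
9. n5.pre = true  [e.tag > 2]
10. n8.tag = -1  [terminal]
11. n9.pre = 11  [terminal]
12. n7.ok = "qk"  ["qk"]
13. n7.pre = true  [c.pre > 10]
14. n4.off = "qqr"  [S₀.ok ++ "r"]
15. n4.env = 9  [A.fin + 8]
16. n3.hot = -9  [A.env * 2 - 27]
17. n3.tag = false  [A.env > 9]
18. n0.ok = "xz"  ["xz"]
19. n0.pre = false  [B.hot > -9]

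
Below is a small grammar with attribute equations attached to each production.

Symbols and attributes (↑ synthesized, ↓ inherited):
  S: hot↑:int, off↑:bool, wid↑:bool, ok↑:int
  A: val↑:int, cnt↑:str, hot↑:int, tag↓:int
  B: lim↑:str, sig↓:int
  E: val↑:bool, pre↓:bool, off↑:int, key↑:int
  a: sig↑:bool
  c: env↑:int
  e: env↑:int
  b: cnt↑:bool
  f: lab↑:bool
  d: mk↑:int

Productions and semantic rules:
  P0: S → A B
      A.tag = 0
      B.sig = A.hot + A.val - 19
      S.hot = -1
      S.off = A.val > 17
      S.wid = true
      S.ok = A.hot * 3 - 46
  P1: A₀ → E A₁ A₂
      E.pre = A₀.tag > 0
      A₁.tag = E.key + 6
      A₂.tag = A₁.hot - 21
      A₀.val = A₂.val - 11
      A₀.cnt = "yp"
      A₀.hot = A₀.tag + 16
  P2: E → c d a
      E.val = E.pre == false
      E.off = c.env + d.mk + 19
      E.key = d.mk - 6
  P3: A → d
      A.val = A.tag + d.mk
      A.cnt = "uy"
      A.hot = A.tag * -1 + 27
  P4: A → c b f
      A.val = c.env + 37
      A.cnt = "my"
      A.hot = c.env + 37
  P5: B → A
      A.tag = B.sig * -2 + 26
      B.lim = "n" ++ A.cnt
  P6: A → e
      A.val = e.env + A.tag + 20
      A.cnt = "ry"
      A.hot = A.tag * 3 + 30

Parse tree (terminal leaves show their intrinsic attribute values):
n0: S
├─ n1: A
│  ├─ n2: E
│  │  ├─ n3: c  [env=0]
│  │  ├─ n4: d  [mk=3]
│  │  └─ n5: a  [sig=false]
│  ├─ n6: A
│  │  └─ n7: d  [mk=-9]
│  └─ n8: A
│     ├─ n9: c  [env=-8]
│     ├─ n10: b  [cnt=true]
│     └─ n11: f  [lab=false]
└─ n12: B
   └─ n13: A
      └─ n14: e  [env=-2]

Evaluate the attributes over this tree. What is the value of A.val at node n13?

14

1. n1.tag = 0  [0]
2. n2.pre = false  [A₀.tag > 0]
3. n3.env = 0  [terminal]
4. n4.mk = 3  [terminal]
5. n5.sig = false  [terminal]
6. n2.val = true  [E.pre == false]
7. n2.off = 22  [c.env + d.mk + 19]
8. n2.key = -3  [d.mk - 6]
9. n6.tag = 3  [E.key + 6]
10. n7.mk = -9  [terminal]
11. n6.val = -6  [A.tag + d.mk]
12. n6.cnt = "uy"  ["uy"]
13. n6.hot = 24  [A.tag * -1 + 27]
14. n8.tag = 3  [A₁.hot - 21]
15. n9.env = -8  [terminal]
16. n10.cnt = true  [terminal]
17. n11.lab = false  [terminal]
18. n8.val = 29  [c.env + 37]
19. n8.cnt = "my"  ["my"]
20. n8.hot = 29  [c.env + 37]
21. n1.val = 18  [A₂.val - 11]
22. n1.cnt = "yp"  ["yp"]
23. n1.hot = 16  [A₀.tag + 16]
24. n12.sig = 15  [A.hot + A.val - 19]
25. n13.tag = -4  [B.sig * -2 + 26]
26. n14.env = -2  [terminal]
27. n13.val = 14  [e.env + A.tag + 20]
28. n13.cnt = "ry"  ["ry"]
29. n13.hot = 18  [A.tag * 3 + 30]
30. n12.lim = "nry"  ["n" ++ A.cnt]
31. n0.hot = -1  [-1]
32. n0.off = true  [A.val > 17]
33. n0.wid = true  [true]
34. n0.ok = 2  [A.hot * 3 - 46]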